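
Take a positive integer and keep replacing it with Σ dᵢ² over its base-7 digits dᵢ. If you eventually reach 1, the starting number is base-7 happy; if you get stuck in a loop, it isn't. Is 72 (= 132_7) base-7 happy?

not base-7 happy

72 = (1,3,2)_7 → 1² + 3² + 2² = 14
14 = (2,0)_7 → 2² + 0² = 4
4 = (4)_7 → 4² = 16
16 = (2,2)_7 → 2² + 2² = 8
8 = (1,1)_7 → 1² + 1² = 2
2 = (2)_7 → 2² = 4  — 4 already seen; the sequence cycles without reaching 1.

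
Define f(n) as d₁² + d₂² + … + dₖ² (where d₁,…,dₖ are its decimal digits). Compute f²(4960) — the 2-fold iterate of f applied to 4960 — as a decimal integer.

4960 → 133
133 → 19

19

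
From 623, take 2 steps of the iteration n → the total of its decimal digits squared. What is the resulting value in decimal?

97

623 → 6² + 2² + 3² = 36 + 4 + 9 = 49
49 → 4² + 9² = 16 + 81 = 97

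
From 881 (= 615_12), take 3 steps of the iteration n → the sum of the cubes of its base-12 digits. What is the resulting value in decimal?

881 = (6,1,5)_12 → 342
342 = (2,4,6)_12 → 288
288 = (2,0,0)_12 → 8

8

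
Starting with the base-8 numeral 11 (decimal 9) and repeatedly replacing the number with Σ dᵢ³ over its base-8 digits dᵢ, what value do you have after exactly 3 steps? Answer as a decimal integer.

9 = (1,1)_8 → 1³ + 1³ = 1 + 1 = 2
2 = (2)_8 → 2³ = 8
8 = (1,0)_8 → 1³ + 0³ = 1 + 0 = 1

1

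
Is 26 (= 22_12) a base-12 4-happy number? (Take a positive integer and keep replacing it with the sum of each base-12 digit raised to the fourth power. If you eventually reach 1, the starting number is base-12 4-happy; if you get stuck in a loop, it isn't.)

not base-12 4-happy

26 = (2,2)_12 → 2⁴ + 2⁴ = 32
32 = (2,8)_12 → 2⁴ + 8⁴ = 4112
4112 = (2,4,6,8)_12 → 2⁴ + 4⁴ + 6⁴ + 8⁴ = 5664
5664 = (3,3,4,0)_12 → 3⁴ + 3⁴ + 4⁴ + 0⁴ = 418
418 = (2,10,10)_12 → 2⁴ + 10⁴ + 10⁴ = 20016
20016 = (11,7,0,0)_12 → 11⁴ + 7⁴ + 0⁴ + 0⁴ = 17042
17042 = (9,10,4,2)_12 → 9⁴ + 10⁴ + 4⁴ + 2⁴ = 16833
16833 = (9,8,10,9)_12 → 9⁴ + 8⁴ + 10⁴ + 9⁴ = 27218
27218 = (1,3,9,0,2)_12 → 1⁴ + 3⁴ + 9⁴ + 0⁴ + 2⁴ = 6659
6659 = (3,10,2,11)_12 → 3⁴ + 10⁴ + 2⁴ + 11⁴ = 24738
24738 = (1,2,3,9,6)_12 → 1⁴ + 2⁴ + 3⁴ + 9⁴ + 6⁴ = 7955
7955 = (4,7,2,11)_12 → 4⁴ + 7⁴ + 2⁴ + 11⁴ = 17314
17314 = (10,0,2,10)_12 → 10⁴ + 0⁴ + 2⁴ + 10⁴ = 20016  — 20016 already seen; the sequence cycles without reaching 1.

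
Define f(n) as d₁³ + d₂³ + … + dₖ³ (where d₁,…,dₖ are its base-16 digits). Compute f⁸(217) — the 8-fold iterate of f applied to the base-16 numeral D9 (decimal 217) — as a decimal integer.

217 = (13,9)_16 → 13³ + 9³ = 2197 + 729 = 2926
2926 = (11,6,14)_16 → 11³ + 6³ + 14³ = 1331 + 216 + 2744 = 4291
4291 = (1,0,12,3)_16 → 1³ + 0³ + 12³ + 3³ = 1 + 0 + 1728 + 27 = 1756
1756 = (6,13,12)_16 → 6³ + 13³ + 12³ = 216 + 2197 + 1728 = 4141
4141 = (1,0,2,13)_16 → 1³ + 0³ + 2³ + 13³ = 1 + 0 + 8 + 2197 = 2206
2206 = (8,9,14)_16 → 8³ + 9³ + 14³ = 512 + 729 + 2744 = 3985
3985 = (15,9,1)_16 → 15³ + 9³ + 1³ = 3375 + 729 + 1 = 4105
4105 = (1,0,0,9)_16 → 1³ + 0³ + 0³ + 9³ = 1 + 0 + 0 + 729 = 730

730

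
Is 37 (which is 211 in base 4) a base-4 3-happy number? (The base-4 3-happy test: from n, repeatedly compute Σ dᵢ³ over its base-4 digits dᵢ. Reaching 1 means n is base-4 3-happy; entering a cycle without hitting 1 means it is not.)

37 = (2,1,1)_4 → 2³ + 1³ + 1³ = 10
10 = (2,2)_4 → 2³ + 2³ = 16
16 = (1,0,0)_4 → 1³ + 0³ + 0³ = 1  — reached 1.

base-4 3-happy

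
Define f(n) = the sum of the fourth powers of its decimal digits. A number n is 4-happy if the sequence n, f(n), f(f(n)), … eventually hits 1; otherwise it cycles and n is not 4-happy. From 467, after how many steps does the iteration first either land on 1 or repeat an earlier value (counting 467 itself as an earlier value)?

467 → 4⁴ + 6⁴ + 7⁴ = 256 + 1296 + 2401 = 3953
3953 → 3⁴ + 9⁴ + 5⁴ + 3⁴ = 81 + 6561 + 625 + 81 = 7348
7348 → 7⁴ + 3⁴ + 4⁴ + 8⁴ = 2401 + 81 + 256 + 4096 = 6834
6834 → 6⁴ + 8⁴ + 3⁴ + 4⁴ = 1296 + 4096 + 81 + 256 = 5729
5729 → 5⁴ + 7⁴ + 2⁴ + 9⁴ = 625 + 2401 + 16 + 6561 = 9603
9603 → 9⁴ + 6⁴ + 0⁴ + 3⁴ = 6561 + 1296 + 0 + 81 = 7938
7938 → 7⁴ + 9⁴ + 3⁴ + 8⁴ = 2401 + 6561 + 81 + 4096 = 13139
13139 → 1⁴ + 3⁴ + 1⁴ + 3⁴ + 9⁴ = 1 + 81 + 1 + 81 + 6561 = 6725
6725 → 6⁴ + 7⁴ + 2⁴ + 5⁴ = 1296 + 2401 + 16 + 625 = 4338
4338 → 4⁴ + 3⁴ + 3⁴ + 8⁴ = 256 + 81 + 81 + 4096 = 4514
4514 → 4⁴ + 5⁴ + 1⁴ + 4⁴ = 256 + 625 + 1 + 256 = 1138
1138 → 1⁴ + 1⁴ + 3⁴ + 8⁴ = 1 + 1 + 81 + 4096 = 4179
4179 → 4⁴ + 1⁴ + 7⁴ + 9⁴ = 256 + 1 + 2401 + 6561 = 9219
9219 → 9⁴ + 2⁴ + 1⁴ + 9⁴ = 6561 + 16 + 1 + 6561 = 13139  — 13139 repeats.
That took 14 steps.

14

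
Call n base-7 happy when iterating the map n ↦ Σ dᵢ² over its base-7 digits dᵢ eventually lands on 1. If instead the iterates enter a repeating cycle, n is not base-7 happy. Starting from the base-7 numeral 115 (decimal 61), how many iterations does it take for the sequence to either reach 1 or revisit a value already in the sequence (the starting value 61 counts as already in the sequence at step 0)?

3

61 = (1,1,5)_7 → 27
27 = (3,6)_7 → 45
45 = (6,3)_7 → 45  — 45 repeats.
That took 3 steps.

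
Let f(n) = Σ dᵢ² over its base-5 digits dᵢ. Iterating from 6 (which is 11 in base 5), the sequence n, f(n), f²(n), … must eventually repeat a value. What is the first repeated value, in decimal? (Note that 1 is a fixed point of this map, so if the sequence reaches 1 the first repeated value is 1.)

4

6 = (1,1)_5 → 2
2 = (2)_5 → 4
4 = (4)_5 → 16
16 = (3,1)_5 → 10
10 = (2,0)_5 → 4  — 4 already appeared earlier.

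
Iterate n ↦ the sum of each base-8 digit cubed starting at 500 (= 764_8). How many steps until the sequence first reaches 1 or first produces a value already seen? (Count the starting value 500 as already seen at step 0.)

500 = (7,6,4)_8 → 623
623 = (1,1,5,7)_8 → 470
470 = (7,2,6)_8 → 567
567 = (1,0,6,7)_8 → 560
560 = (1,0,6,0)_8 → 217
217 = (3,3,1)_8 → 55
55 = (6,7)_8 → 559
559 = (1,0,5,7)_8 → 469
469 = (7,2,5)_8 → 476
476 = (7,3,4)_8 → 434
434 = (6,6,2)_8 → 440
440 = (6,7,0)_8 → 559  — 559 repeats.
That took 12 steps.

12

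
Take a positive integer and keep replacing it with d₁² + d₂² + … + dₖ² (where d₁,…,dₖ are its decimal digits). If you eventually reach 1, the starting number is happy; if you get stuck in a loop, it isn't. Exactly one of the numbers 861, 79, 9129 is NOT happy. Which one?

861: 861 → 101 → 2 → 4 → 16 → 37 → 58 → 89 → 145 → 42 → 20 → 4  — repeats 4 (not happy)
79: 79 → 130 → 10 → 1  — reaches 1 (happy)
9129: 9129 → 167 → 86 → 100 → 1  — reaches 1 (happy)

861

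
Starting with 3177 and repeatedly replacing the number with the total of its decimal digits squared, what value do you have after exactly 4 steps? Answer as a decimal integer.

3177 → 3² + 1² + 7² + 7² = 108
108 → 1² + 0² + 8² = 65
65 → 6² + 5² = 61
61 → 6² + 1² = 37

37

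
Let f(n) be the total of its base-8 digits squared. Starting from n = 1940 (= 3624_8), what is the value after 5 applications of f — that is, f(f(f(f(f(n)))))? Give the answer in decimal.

1940 = (3,6,2,4)_8 → 3² + 6² + 2² + 4² = 9 + 36 + 4 + 16 = 65
65 = (1,0,1)_8 → 1² + 0² + 1² = 1 + 0 + 1 = 2
2 = (2)_8 → 2² = 4
4 = (4)_8 → 4² = 16
16 = (2,0)_8 → 2² + 0² = 4 + 0 = 4

4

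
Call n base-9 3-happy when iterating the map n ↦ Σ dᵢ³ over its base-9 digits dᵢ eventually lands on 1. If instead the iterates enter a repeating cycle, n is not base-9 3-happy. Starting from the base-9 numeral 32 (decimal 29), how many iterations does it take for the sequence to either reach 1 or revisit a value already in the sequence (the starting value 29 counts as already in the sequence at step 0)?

6

29 = (3,2)_9 → 3³ + 2³ = 27 + 8 = 35
35 = (3,8)_9 → 3³ + 8³ = 27 + 512 = 539
539 = (6,5,8)_9 → 6³ + 5³ + 8³ = 216 + 125 + 512 = 853
853 = (1,1,4,7)_9 → 1³ + 1³ + 4³ + 7³ = 1 + 1 + 64 + 343 = 409
409 = (5,0,4)_9 → 5³ + 0³ + 4³ = 125 + 0 + 64 = 189
189 = (2,3,0)_9 → 2³ + 3³ + 0³ = 8 + 27 + 0 = 35  — 35 repeats.
That took 6 steps.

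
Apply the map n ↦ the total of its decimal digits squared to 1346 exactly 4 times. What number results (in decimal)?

1346 → 1² + 3² + 4² + 6² = 1 + 9 + 16 + 36 = 62
62 → 6² + 2² = 36 + 4 = 40
40 → 4² + 0² = 16 + 0 = 16
16 → 1² + 6² = 1 + 36 = 37

37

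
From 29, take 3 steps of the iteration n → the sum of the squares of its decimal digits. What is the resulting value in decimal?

145

29 → 85
85 → 89
89 → 145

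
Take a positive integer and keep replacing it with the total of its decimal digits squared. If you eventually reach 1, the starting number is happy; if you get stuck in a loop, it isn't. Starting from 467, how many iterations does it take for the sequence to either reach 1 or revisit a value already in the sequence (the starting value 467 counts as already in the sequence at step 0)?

11

467 → 4² + 6² + 7² = 16 + 36 + 49 = 101
101 → 1² + 0² + 1² = 1 + 0 + 1 = 2
2 → 2² = 4
4 → 4² = 16
16 → 1² + 6² = 1 + 36 = 37
37 → 3² + 7² = 9 + 49 = 58
58 → 5² + 8² = 25 + 64 = 89
89 → 8² + 9² = 64 + 81 = 145
145 → 1² + 4² + 5² = 1 + 16 + 25 = 42
42 → 4² + 2² = 16 + 4 = 20
20 → 2² + 0² = 4 + 0 = 4  — 4 repeats.
That took 11 steps.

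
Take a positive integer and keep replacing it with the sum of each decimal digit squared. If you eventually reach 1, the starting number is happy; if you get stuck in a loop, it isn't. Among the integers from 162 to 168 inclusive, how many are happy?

1

162: 162 → 41 → 17 → 50 → 25 → 29 → 85 → 89 → 145 → 42 → 20 → 4 → 16 → 37 → 58 → 89  (repeats 89)
163: 163 → 46 → 52 → 29 → 85 → 89 → 145 → 42 → 20 → 4 → 16 → 37 → 58 → 89  (repeats 89)
164: 164 → 53 → 34 → 25 → 29 → 85 → 89 → 145 → 42 → 20 → 4 → 16 → 37 → 58 → 89  (repeats 89)
165: 165 → 62 → 40 → 16 → 37 → 58 → 89 → 145 → 42 → 20 → 4 → 16  (repeats 16)
166: 166 → 73 → 58 → 89 → 145 → 42 → 20 → 4 → 16 → 37 → 58  (repeats 58)
167: 167 → 86 → 100 → 1  (reaches 1)
168: 168 → 101 → 2 → 4 → 16 → 37 → 58 → 89 → 145 → 42 → 20 → 4  (repeats 4)
happy: 167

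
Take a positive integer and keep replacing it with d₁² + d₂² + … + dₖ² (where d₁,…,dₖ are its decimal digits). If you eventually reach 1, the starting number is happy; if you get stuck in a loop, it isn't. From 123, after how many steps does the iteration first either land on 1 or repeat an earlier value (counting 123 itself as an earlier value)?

123 → 1² + 2² + 3² = 1 + 4 + 9 = 14
14 → 1² + 4² = 1 + 16 = 17
17 → 1² + 7² = 1 + 49 = 50
50 → 5² + 0² = 25 + 0 = 25
25 → 2² + 5² = 4 + 25 = 29
29 → 2² + 9² = 4 + 81 = 85
85 → 8² + 5² = 64 + 25 = 89
89 → 8² + 9² = 64 + 81 = 145
145 → 1² + 4² + 5² = 1 + 16 + 25 = 42
42 → 4² + 2² = 16 + 4 = 20
20 → 2² + 0² = 4 + 0 = 4
4 → 4² = 16
16 → 1² + 6² = 1 + 36 = 37
37 → 3² + 7² = 9 + 49 = 58
58 → 5² + 8² = 25 + 64 = 89  — 89 repeats.
That took 15 steps.

15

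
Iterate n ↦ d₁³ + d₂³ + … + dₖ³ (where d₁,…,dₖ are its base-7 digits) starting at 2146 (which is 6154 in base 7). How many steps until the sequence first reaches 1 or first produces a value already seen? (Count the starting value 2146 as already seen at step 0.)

2146 = (6,1,5,4)_7 → 6³ + 1³ + 5³ + 4³ = 406
406 = (1,1,2,0)_7 → 1³ + 1³ + 2³ + 0³ = 10
10 = (1,3)_7 → 1³ + 3³ = 28
28 = (4,0)_7 → 4³ + 0³ = 64
64 = (1,2,1)_7 → 1³ + 2³ + 1³ = 10  — 10 repeats.
That took 5 steps.

5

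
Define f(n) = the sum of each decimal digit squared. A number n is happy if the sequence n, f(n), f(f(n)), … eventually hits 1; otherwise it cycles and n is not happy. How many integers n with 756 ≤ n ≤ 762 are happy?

1

756: 756 → 110 → 2 → 4 → 16 → 37 → 58 → 89 → 145 → 42 → 20 → 4  (repeats 4)
757: 757 → 123 → 14 → 17 → 50 → 25 → 29 → 85 → 89 → 145 → 42 → 20 → 4 → 16 → 37 → 58 → 89  (repeats 89)
758: 758 → 138 → 74 → 65 → 61 → 37 → 58 → 89 → 145 → 42 → 20 → 4 → 16 → 37  (repeats 37)
759: 759 → 155 → 51 → 26 → 40 → 16 → 37 → 58 → 89 → 145 → 42 → 20 → 4 → 16  (repeats 16)
760: 760 → 85 → 89 → 145 → 42 → 20 → 4 → 16 → 37 → 58 → 89  (repeats 89)
761: 761 → 86 → 100 → 1  (reaches 1)
762: 762 → 89 → 145 → 42 → 20 → 4 → 16 → 37 → 58 → 89  (repeats 89)
happy: 761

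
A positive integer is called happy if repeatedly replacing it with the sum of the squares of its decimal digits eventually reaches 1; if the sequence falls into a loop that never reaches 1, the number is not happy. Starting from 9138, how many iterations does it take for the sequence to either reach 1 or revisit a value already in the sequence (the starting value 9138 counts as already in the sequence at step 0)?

13

9138 → 9² + 1² + 3² + 8² = 81 + 1 + 9 + 64 = 155
155 → 1² + 5² + 5² = 1 + 25 + 25 = 51
51 → 5² + 1² = 25 + 1 = 26
26 → 2² + 6² = 4 + 36 = 40
40 → 4² + 0² = 16 + 0 = 16
16 → 1² + 6² = 1 + 36 = 37
37 → 3² + 7² = 9 + 49 = 58
58 → 5² + 8² = 25 + 64 = 89
89 → 8² + 9² = 64 + 81 = 145
145 → 1² + 4² + 5² = 1 + 16 + 25 = 42
42 → 4² + 2² = 16 + 4 = 20
20 → 2² + 0² = 4 + 0 = 4
4 → 4² = 16  — 16 repeats.
That took 13 steps.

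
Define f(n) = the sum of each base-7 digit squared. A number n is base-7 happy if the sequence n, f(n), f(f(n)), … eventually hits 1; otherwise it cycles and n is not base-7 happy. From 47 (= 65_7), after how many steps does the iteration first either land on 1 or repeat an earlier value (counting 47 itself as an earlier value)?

47 = (6,5)_7 → 6² + 5² = 61
61 = (1,1,5)_7 → 1² + 1² + 5² = 27
27 = (3,6)_7 → 3² + 6² = 45
45 = (6,3)_7 → 6² + 3² = 45  — 45 repeats.
That took 4 steps.

4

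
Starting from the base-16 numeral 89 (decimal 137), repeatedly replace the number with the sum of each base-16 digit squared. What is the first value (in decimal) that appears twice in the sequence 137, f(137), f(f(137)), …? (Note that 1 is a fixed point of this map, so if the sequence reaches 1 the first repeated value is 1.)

137 = (8,9)_16 → 8² + 9² = 64 + 81 = 145
145 = (9,1)_16 → 9² + 1² = 81 + 1 = 82
82 = (5,2)_16 → 5² + 2² = 25 + 4 = 29
29 = (1,13)_16 → 1² + 13² = 1 + 169 = 170
170 = (10,10)_16 → 10² + 10² = 100 + 100 = 200
200 = (12,8)_16 → 12² + 8² = 144 + 64 = 208
208 = (13,0)_16 → 13² + 0² = 169 + 0 = 169
169 = (10,9)_16 → 10² + 9² = 100 + 81 = 181
181 = (11,5)_16 → 11² + 5² = 121 + 25 = 146
146 = (9,2)_16 → 9² + 2² = 81 + 4 = 85
85 = (5,5)_16 → 5² + 5² = 25 + 25 = 50
50 = (3,2)_16 → 3² + 2² = 9 + 4 = 13
13 = (13)_16 → 13² = 169  — 169 already appeared earlier.

169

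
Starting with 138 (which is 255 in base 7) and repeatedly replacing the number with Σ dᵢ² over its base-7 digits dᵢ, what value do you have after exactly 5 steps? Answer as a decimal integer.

10

138 = (2,5,5)_7 → 2² + 5² + 5² = 54
54 = (1,0,5)_7 → 1² + 0² + 5² = 26
26 = (3,5)_7 → 3² + 5² = 34
34 = (4,6)_7 → 4² + 6² = 52
52 = (1,0,3)_7 → 1² + 0² + 3² = 10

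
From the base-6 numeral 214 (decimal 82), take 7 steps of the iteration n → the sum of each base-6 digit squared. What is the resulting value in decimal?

82 = (2,1,4)_6 → 21
21 = (3,3)_6 → 18
18 = (3,0)_6 → 9
9 = (1,3)_6 → 10
10 = (1,4)_6 → 17
17 = (2,5)_6 → 29
29 = (4,5)_6 → 41

41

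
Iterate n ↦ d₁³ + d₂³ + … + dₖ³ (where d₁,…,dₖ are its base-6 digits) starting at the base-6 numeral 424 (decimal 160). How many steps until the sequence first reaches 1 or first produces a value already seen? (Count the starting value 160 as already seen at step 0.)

4

160 = (4,2,4)_6 → 4³ + 2³ + 4³ = 136
136 = (3,4,4)_6 → 3³ + 4³ + 4³ = 155
155 = (4,1,5)_6 → 4³ + 1³ + 5³ = 190
190 = (5,1,4)_6 → 5³ + 1³ + 4³ = 190  — 190 repeats.
That took 4 steps.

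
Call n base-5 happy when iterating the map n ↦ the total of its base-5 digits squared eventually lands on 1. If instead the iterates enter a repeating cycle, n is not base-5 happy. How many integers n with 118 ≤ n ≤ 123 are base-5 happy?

118: 118 → 34 → 18 → 18  (repeats 18)
119: 119 → 41 → 11 → 5 → 1  (reaches 1)
120: 120 → 32 → 6 → 2 → 4 → 16 → 10 → 4  (repeats 4)
121: 121 → 33 → 11 → 5 → 1  (reaches 1)
122: 122 → 36 → 6 → 2 → 4 → 16 → 10 → 4  (repeats 4)
123: 123 → 41 → 11 → 5 → 1  (reaches 1)
base-5 happy: 119, 121, 123

3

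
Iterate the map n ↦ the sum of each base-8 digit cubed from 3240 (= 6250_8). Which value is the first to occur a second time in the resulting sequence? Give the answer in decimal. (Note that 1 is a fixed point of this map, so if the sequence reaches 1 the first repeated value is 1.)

559

3240 = (6,2,5,0)_8 → 6³ + 2³ + 5³ + 0³ = 216 + 8 + 125 + 0 = 349
349 = (5,3,5)_8 → 5³ + 3³ + 5³ = 125 + 27 + 125 = 277
277 = (4,2,5)_8 → 4³ + 2³ + 5³ = 64 + 8 + 125 = 197
197 = (3,0,5)_8 → 3³ + 0³ + 5³ = 27 + 0 + 125 = 152
152 = (2,3,0)_8 → 2³ + 3³ + 0³ = 8 + 27 + 0 = 35
35 = (4,3)_8 → 4³ + 3³ = 64 + 27 = 91
91 = (1,3,3)_8 → 1³ + 3³ + 3³ = 1 + 27 + 27 = 55
55 = (6,7)_8 → 6³ + 7³ = 216 + 343 = 559
559 = (1,0,5,7)_8 → 1³ + 0³ + 5³ + 7³ = 1 + 0 + 125 + 343 = 469
469 = (7,2,5)_8 → 7³ + 2³ + 5³ = 343 + 8 + 125 = 476
476 = (7,3,4)_8 → 7³ + 3³ + 4³ = 343 + 27 + 64 = 434
434 = (6,6,2)_8 → 6³ + 6³ + 2³ = 216 + 216 + 8 = 440
440 = (6,7,0)_8 → 6³ + 7³ + 0³ = 216 + 343 + 0 = 559  — 559 already appeared earlier.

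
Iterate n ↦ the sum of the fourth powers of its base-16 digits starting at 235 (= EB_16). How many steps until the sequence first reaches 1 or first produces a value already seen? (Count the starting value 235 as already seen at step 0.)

10

235 = (14,11)_16 → 53057
53057 = (12,15,4,1)_16 → 71618
71618 = (1,1,7,12,2)_16 → 23155
23155 = (5,10,7,3)_16 → 13107
13107 = (3,3,3,3)_16 → 324
324 = (1,4,4)_16 → 513
513 = (2,0,1)_16 → 17
17 = (1,1)_16 → 2
2 = (2)_16 → 16
16 = (1,0)_16 → 1  — reached 1.
That took 10 steps.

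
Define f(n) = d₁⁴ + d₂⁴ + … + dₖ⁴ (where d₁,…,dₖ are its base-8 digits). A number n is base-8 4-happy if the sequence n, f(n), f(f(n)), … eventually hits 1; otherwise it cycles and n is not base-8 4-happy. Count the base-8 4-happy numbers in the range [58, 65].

58: 58 → 2417 → 2178 → 288 → 512 → 1  (reaches 1)
59: 59 → 2482 → 2864 → 2177 → 273 → 273  (repeats 273)
60: 60 → 2657 → 883 → 2003 → 2579 → 722 → 114 → 1313 → 529 → 18 → 32 → 256 → 256  (repeats 256)
61: 61 → 3026 → 3058 → 4338 → 1394 → 1953 → 1634 → 354 → 897 → 1298 → 304 → 1552 → 97 → 258 → 272 → 272  (repeats 272)
62: 62 → 3697 → 3699 → 3779 → 2563 → 706 → 98 → 273 → 273  (repeats 273)
63: 63 → 4802 → 99 → 338 → 657 → 34 → 272 → 272  (repeats 272)
64: 64 → 1  (reaches 1)
65: 65 → 2 → 16 → 16  (repeats 16)
base-8 4-happy: 58, 64

2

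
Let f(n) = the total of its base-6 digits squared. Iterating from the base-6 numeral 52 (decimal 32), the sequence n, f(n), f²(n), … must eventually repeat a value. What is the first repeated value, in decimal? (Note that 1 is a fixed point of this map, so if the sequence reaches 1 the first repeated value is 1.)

32 = (5,2)_6 → 5² + 2² = 25 + 4 = 29
29 = (4,5)_6 → 4² + 5² = 16 + 25 = 41
41 = (1,0,5)_6 → 1² + 0² + 5² = 1 + 0 + 25 = 26
26 = (4,2)_6 → 4² + 2² = 16 + 4 = 20
20 = (3,2)_6 → 3² + 2² = 9 + 4 = 13
13 = (2,1)_6 → 2² + 1² = 4 + 1 = 5
5 = (5)_6 → 5² = 25
25 = (4,1)_6 → 4² + 1² = 16 + 1 = 17
17 = (2,5)_6 → 2² + 5² = 4 + 25 = 29  — 29 already appeared earlier.

29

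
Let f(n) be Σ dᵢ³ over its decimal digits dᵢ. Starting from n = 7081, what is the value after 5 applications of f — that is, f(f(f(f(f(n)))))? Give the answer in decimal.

7081 → 7³ + 0³ + 8³ + 1³ = 343 + 0 + 512 + 1 = 856
856 → 8³ + 5³ + 6³ = 512 + 125 + 216 = 853
853 → 8³ + 5³ + 3³ = 512 + 125 + 27 = 664
664 → 6³ + 6³ + 4³ = 216 + 216 + 64 = 496
496 → 4³ + 9³ + 6³ = 64 + 729 + 216 = 1009

1009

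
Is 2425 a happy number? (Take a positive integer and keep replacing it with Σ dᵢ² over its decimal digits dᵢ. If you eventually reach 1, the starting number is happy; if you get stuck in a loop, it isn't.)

2425 → 2² + 4² + 2² + 5² = 49
49 → 4² + 9² = 97
97 → 9² + 7² = 130
130 → 1² + 3² + 0² = 10
10 → 1² + 0² = 1  — reached 1.

happy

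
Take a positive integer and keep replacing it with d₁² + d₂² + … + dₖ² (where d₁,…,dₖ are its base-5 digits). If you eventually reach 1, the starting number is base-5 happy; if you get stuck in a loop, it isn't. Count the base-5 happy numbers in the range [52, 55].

52: 52 → 8 → 10 → 4 → 16 → 10  — not base-5 happy
53: 53 → 13 → 13  — not base-5 happy
54: 54 → 20 → 16 → 10 → 4 → 16  — not base-5 happy
55: 55 → 5 → 1  — base-5 happy
base-5 happy: 55

1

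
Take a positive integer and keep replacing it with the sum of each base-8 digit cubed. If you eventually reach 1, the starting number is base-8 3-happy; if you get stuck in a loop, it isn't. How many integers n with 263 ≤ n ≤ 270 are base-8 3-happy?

263: 263 → 407 → 567 → 560 → 217 → 55 → 559 → 469 → 476 → 434 → 440 → 559  (repeats 559)
264: 264 → 65 → 2 → 8 → 1  (reaches 1)
265: 265 → 66 → 9 → 2 → 8 → 1  (reaches 1)
266: 266 → 73 → 3 → 27 → 54 → 432 → 432  (repeats 432)
267: 267 → 92 → 92  (repeats 92)
268: 268 → 129 → 9 → 2 → 8 → 1  (reaches 1)
269: 269 → 190 → 567 → 560 → 217 → 55 → 559 → 469 → 476 → 434 → 440 → 559  (repeats 559)
270: 270 → 281 → 92 → 92  (repeats 92)
base-8 3-happy: 264, 265, 268

3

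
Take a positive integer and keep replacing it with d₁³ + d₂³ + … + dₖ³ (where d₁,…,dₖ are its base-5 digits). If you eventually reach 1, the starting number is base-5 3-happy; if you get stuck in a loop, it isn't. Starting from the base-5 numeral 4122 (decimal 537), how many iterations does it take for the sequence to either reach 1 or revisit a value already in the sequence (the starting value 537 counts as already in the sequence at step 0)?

6

537 = (4,1,2,2)_5 → 4³ + 1³ + 2³ + 2³ = 64 + 1 + 8 + 8 = 81
81 = (3,1,1)_5 → 3³ + 1³ + 1³ = 27 + 1 + 1 = 29
29 = (1,0,4)_5 → 1³ + 0³ + 4³ = 1 + 0 + 64 = 65
65 = (2,3,0)_5 → 2³ + 3³ + 0³ = 8 + 27 + 0 = 35
35 = (1,2,0)_5 → 1³ + 2³ + 0³ = 1 + 8 + 0 = 9
9 = (1,4)_5 → 1³ + 4³ = 1 + 64 = 65  — 65 repeats.
That took 6 steps.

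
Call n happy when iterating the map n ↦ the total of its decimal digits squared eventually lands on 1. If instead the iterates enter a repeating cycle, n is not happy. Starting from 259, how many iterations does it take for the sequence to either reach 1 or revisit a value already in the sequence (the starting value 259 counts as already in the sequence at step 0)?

11

259 → 2² + 5² + 9² = 110
110 → 1² + 1² + 0² = 2
2 → 2² = 4
4 → 4² = 16
16 → 1² + 6² = 37
37 → 3² + 7² = 58
58 → 5² + 8² = 89
89 → 8² + 9² = 145
145 → 1² + 4² + 5² = 42
42 → 4² + 2² = 20
20 → 2² + 0² = 4  — 4 repeats.
That took 11 steps.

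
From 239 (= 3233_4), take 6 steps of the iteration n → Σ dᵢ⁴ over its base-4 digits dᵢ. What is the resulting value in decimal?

16

239 = (3,2,3,3)_4 → 3⁴ + 2⁴ + 3⁴ + 3⁴ = 259
259 = (1,0,0,0,3)_4 → 1⁴ + 0⁴ + 0⁴ + 0⁴ + 3⁴ = 82
82 = (1,1,0,2)_4 → 1⁴ + 1⁴ + 0⁴ + 2⁴ = 18
18 = (1,0,2)_4 → 1⁴ + 0⁴ + 2⁴ = 17
17 = (1,0,1)_4 → 1⁴ + 0⁴ + 1⁴ = 2
2 = (2)_4 → 2⁴ = 16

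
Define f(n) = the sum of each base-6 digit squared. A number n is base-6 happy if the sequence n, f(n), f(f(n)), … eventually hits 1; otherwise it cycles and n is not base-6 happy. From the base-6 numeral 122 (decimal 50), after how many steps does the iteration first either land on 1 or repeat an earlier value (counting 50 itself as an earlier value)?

50 = (1,2,2)_6 → 1² + 2² + 2² = 9
9 = (1,3)_6 → 1² + 3² = 10
10 = (1,4)_6 → 1² + 4² = 17
17 = (2,5)_6 → 2² + 5² = 29
29 = (4,5)_6 → 4² + 5² = 41
41 = (1,0,5)_6 → 1² + 0² + 5² = 26
26 = (4,2)_6 → 4² + 2² = 20
20 = (3,2)_6 → 3² + 2² = 13
13 = (2,1)_6 → 2² + 1² = 5
5 = (5)_6 → 5² = 25
25 = (4,1)_6 → 4² + 1² = 17  — 17 repeats.
That took 11 steps.

11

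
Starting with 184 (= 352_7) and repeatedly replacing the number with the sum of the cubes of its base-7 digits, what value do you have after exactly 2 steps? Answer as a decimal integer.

244

184 = (3,5,2)_7 → 3³ + 5³ + 2³ = 160
160 = (3,1,6)_7 → 3³ + 1³ + 6³ = 244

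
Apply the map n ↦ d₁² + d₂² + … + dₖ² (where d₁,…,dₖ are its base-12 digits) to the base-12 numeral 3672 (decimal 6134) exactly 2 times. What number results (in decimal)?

6134 = (3,6,7,2)_12 → 3² + 6² + 7² + 2² = 98
98 = (8,2)_12 → 8² + 2² = 68

68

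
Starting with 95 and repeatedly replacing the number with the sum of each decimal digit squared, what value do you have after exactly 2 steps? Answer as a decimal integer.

37

95 → 9² + 5² = 81 + 25 = 106
106 → 1² + 0² + 6² = 1 + 0 + 36 = 37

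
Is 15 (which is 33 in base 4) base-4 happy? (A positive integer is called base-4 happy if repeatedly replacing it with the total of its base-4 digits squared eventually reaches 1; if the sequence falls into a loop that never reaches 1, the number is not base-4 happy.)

15 = (3,3)_4 → 3² + 3² = 18
18 = (1,0,2)_4 → 1² + 0² + 2² = 5
5 = (1,1)_4 → 1² + 1² = 2
2 = (2)_4 → 2² = 4
4 = (1,0)_4 → 1² + 0² = 1  — reached 1.

base-4 happy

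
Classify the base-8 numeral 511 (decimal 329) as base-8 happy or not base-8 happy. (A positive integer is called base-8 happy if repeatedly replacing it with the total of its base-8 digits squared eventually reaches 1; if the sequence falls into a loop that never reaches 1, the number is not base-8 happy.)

329 = (5,1,1)_8 → 5² + 1² + 1² = 27
27 = (3,3)_8 → 3² + 3² = 18
18 = (2,2)_8 → 2² + 2² = 8
8 = (1,0)_8 → 1² + 0² = 1  — reached 1.

base-8 happy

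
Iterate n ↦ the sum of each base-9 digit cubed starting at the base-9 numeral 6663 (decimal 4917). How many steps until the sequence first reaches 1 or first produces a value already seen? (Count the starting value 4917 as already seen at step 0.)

4917 = (6,6,6,3)_9 → 675
675 = (8,3,0)_9 → 539
539 = (6,5,8)_9 → 853
853 = (1,1,4,7)_9 → 409
409 = (5,0,4)_9 → 189
189 = (2,3,0)_9 → 35
35 = (3,8)_9 → 539  — 539 repeats.
That took 7 steps.

7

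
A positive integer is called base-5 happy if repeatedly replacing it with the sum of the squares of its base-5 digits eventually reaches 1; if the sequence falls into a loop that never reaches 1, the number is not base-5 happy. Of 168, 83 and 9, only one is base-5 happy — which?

168: 168 → 20 → 16 → 10 → 4 → 16  — repeats 16 (not base-5 happy)
83: 83 → 19 → 25 → 1  — reaches 1 (base-5 happy)
9: 9 → 17 → 13 → 13  — repeats 13 (not base-5 happy)

83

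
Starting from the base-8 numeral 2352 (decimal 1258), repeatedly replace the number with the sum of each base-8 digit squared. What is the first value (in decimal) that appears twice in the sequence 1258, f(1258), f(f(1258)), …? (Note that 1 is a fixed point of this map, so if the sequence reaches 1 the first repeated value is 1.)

20

1258 = (2,3,5,2)_8 → 2² + 3² + 5² + 2² = 4 + 9 + 25 + 4 = 42
42 = (5,2)_8 → 5² + 2² = 25 + 4 = 29
29 = (3,5)_8 → 3² + 5² = 9 + 25 = 34
34 = (4,2)_8 → 4² + 2² = 16 + 4 = 20
20 = (2,4)_8 → 2² + 4² = 4 + 16 = 20  — 20 already appeared earlier.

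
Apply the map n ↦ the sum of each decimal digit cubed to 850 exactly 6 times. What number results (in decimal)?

850 → 637
637 → 586
586 → 853
853 → 664
664 → 496
496 → 1009

1009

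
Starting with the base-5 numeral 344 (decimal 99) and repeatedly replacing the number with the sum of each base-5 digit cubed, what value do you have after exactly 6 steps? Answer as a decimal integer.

99 = (3,4,4)_5 → 3³ + 4³ + 4³ = 155
155 = (1,1,1,0)_5 → 1³ + 1³ + 1³ + 0³ = 3
3 = (3)_5 → 3³ = 27
27 = (1,0,2)_5 → 1³ + 0³ + 2³ = 9
9 = (1,4)_5 → 1³ + 4³ = 65
65 = (2,3,0)_5 → 2³ + 3³ + 0³ = 35

35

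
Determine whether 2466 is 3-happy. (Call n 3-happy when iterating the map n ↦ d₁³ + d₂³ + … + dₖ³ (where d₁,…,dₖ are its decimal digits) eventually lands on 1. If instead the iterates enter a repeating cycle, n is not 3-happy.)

not 3-happy

2466 → 2³ + 4³ + 6³ + 6³ = 8 + 64 + 216 + 216 = 504
504 → 5³ + 0³ + 4³ = 125 + 0 + 64 = 189
189 → 1³ + 8³ + 9³ = 1 + 512 + 729 = 1242
1242 → 1³ + 2³ + 4³ + 2³ = 1 + 8 + 64 + 8 = 81
81 → 8³ + 1³ = 512 + 1 = 513
513 → 5³ + 1³ + 3³ = 125 + 1 + 27 = 153
153 → 1³ + 5³ + 3³ = 1 + 125 + 27 = 153  — 153 already seen; the sequence cycles without reaching 1.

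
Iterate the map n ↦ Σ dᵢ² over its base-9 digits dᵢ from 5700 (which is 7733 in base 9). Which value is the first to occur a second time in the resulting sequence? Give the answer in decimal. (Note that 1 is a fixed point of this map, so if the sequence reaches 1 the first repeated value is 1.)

5700 = (7,7,3,3)_9 → 7² + 7² + 3² + 3² = 116
116 = (1,3,8)_9 → 1² + 3² + 8² = 74
74 = (8,2)_9 → 8² + 2² = 68
68 = (7,5)_9 → 7² + 5² = 74  — 74 already appeared earlier.

74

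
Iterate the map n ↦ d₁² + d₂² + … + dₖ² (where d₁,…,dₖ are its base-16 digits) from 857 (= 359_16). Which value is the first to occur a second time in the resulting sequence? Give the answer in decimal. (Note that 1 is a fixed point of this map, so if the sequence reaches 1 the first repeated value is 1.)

146

857 = (3,5,9)_16 → 3² + 5² + 9² = 9 + 25 + 81 = 115
115 = (7,3)_16 → 7² + 3² = 49 + 9 = 58
58 = (3,10)_16 → 3² + 10² = 9 + 100 = 109
109 = (6,13)_16 → 6² + 13² = 36 + 169 = 205
205 = (12,13)_16 → 12² + 13² = 144 + 169 = 313
313 = (1,3,9)_16 → 1² + 3² + 9² = 1 + 9 + 81 = 91
91 = (5,11)_16 → 5² + 11² = 25 + 121 = 146
146 = (9,2)_16 → 9² + 2² = 81 + 4 = 85
85 = (5,5)_16 → 5² + 5² = 25 + 25 = 50
50 = (3,2)_16 → 3² + 2² = 9 + 4 = 13
13 = (13)_16 → 13² = 169
169 = (10,9)_16 → 10² + 9² = 100 + 81 = 181
181 = (11,5)_16 → 11² + 5² = 121 + 25 = 146  — 146 already appeared earlier.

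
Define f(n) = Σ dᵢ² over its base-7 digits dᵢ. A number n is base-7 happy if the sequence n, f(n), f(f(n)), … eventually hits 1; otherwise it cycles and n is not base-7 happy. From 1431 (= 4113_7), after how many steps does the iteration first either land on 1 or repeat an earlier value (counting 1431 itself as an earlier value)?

1431 = (4,1,1,3)_7 → 4² + 1² + 1² + 3² = 16 + 1 + 1 + 9 = 27
27 = (3,6)_7 → 3² + 6² = 9 + 36 = 45
45 = (6,3)_7 → 6² + 3² = 36 + 9 = 45  — 45 repeats.
That took 3 steps.

3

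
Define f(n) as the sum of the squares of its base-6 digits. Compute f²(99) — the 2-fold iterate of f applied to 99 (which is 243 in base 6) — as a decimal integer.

99 = (2,4,3)_6 → 2² + 4² + 3² = 4 + 16 + 9 = 29
29 = (4,5)_6 → 4² + 5² = 16 + 25 = 41

41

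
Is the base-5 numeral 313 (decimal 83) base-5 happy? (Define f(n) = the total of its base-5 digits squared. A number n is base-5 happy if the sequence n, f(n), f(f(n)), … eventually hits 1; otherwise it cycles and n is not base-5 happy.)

83 = (3,1,3)_5 → 3² + 1² + 3² = 19
19 = (3,4)_5 → 3² + 4² = 25
25 = (1,0,0)_5 → 1² + 0² + 0² = 1  — reached 1.

base-5 happy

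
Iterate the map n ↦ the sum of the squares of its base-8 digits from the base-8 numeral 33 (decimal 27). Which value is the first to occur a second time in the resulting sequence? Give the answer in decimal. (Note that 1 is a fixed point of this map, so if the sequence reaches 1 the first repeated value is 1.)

27 = (3,3)_8 → 3² + 3² = 9 + 9 = 18
18 = (2,2)_8 → 2² + 2² = 4 + 4 = 8
8 = (1,0)_8 → 1² + 0² = 1 + 0 = 1  — reached the fixed point 1.
1 → 1, so 1 is the first repeated value.

1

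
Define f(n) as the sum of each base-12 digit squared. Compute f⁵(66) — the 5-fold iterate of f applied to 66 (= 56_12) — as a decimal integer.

66 = (5,6)_12 → 61
61 = (5,1)_12 → 26
26 = (2,2)_12 → 8
8 = (8)_12 → 64
64 = (5,4)_12 → 41

41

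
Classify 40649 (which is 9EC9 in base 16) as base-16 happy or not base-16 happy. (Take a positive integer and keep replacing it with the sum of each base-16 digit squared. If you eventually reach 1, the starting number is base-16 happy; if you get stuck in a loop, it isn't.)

not base-16 happy

40649 = (9,14,12,9)_16 → 9² + 14² + 12² + 9² = 502
502 = (1,15,6)_16 → 1² + 15² + 6² = 262
262 = (1,0,6)_16 → 1² + 0² + 6² = 37
37 = (2,5)_16 → 2² + 5² = 29
29 = (1,13)_16 → 1² + 13² = 170
170 = (10,10)_16 → 10² + 10² = 200
200 = (12,8)_16 → 12² + 8² = 208
208 = (13,0)_16 → 13² + 0² = 169
169 = (10,9)_16 → 10² + 9² = 181
181 = (11,5)_16 → 11² + 5² = 146
146 = (9,2)_16 → 9² + 2² = 85
85 = (5,5)_16 → 5² + 5² = 50
50 = (3,2)_16 → 3² + 2² = 13
13 = (13)_16 → 13² = 169  — 169 already seen; the sequence cycles without reaching 1.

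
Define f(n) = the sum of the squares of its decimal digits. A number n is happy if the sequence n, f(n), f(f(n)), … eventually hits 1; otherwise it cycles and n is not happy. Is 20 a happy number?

not happy

20 → 4
4 → 16
16 → 37
37 → 58
58 → 89
89 → 145
145 → 42
42 → 20  — 20 already seen; the sequence cycles without reaching 1.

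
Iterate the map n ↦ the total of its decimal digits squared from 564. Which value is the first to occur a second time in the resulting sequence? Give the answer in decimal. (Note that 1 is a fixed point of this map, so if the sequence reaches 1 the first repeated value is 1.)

564 → 5² + 6² + 4² = 25 + 36 + 16 = 77
77 → 7² + 7² = 49 + 49 = 98
98 → 9² + 8² = 81 + 64 = 145
145 → 1² + 4² + 5² = 1 + 16 + 25 = 42
42 → 4² + 2² = 16 + 4 = 20
20 → 2² + 0² = 4 + 0 = 4
4 → 4² = 16
16 → 1² + 6² = 1 + 36 = 37
37 → 3² + 7² = 9 + 49 = 58
58 → 5² + 8² = 25 + 64 = 89
89 → 8² + 9² = 64 + 81 = 145  — 145 already appeared earlier.

145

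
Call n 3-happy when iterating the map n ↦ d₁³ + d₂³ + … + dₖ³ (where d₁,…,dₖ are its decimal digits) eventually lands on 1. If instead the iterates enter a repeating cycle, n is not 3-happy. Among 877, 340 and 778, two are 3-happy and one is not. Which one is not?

877: 877 → 1198 → 1243 → 100 → 1  — reaches 1 (3-happy)
340: 340 → 91 → 730 → 370 → 370  — repeats 370 (not 3-happy)
778: 778 → 1198 → 1243 → 100 → 1  — reaches 1 (3-happy)

340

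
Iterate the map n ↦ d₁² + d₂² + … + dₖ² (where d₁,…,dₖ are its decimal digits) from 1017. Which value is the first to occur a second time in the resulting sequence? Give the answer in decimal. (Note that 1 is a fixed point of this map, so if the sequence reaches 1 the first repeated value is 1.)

16

1017 → 1² + 0² + 1² + 7² = 1 + 0 + 1 + 49 = 51
51 → 5² + 1² = 25 + 1 = 26
26 → 2² + 6² = 4 + 36 = 40
40 → 4² + 0² = 16 + 0 = 16
16 → 1² + 6² = 1 + 36 = 37
37 → 3² + 7² = 9 + 49 = 58
58 → 5² + 8² = 25 + 64 = 89
89 → 8² + 9² = 64 + 81 = 145
145 → 1² + 4² + 5² = 1 + 16 + 25 = 42
42 → 4² + 2² = 16 + 4 = 20
20 → 2² + 0² = 4 + 0 = 4
4 → 4² = 16  — 16 already appeared earlier.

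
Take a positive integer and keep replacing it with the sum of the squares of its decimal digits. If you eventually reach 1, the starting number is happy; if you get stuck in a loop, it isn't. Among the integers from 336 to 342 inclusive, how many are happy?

1

336: 336 → 54 → 41 → 17 → 50 → 25 → 29 → 85 → 89 → 145 → 42 → 20 → 4 → 16 → 37 → 58 → 89  (repeats 89)
337: 337 → 67 → 85 → 89 → 145 → 42 → 20 → 4 → 16 → 37 → 58 → 89  (repeats 89)
338: 338 → 82 → 68 → 100 → 1  (reaches 1)
339: 339 → 99 → 162 → 41 → 17 → 50 → 25 → 29 → 85 → 89 → 145 → 42 → 20 → 4 → 16 → 37 → 58 → 89  (repeats 89)
340: 340 → 25 → 29 → 85 → 89 → 145 → 42 → 20 → 4 → 16 → 37 → 58 → 89  (repeats 89)
341: 341 → 26 → 40 → 16 → 37 → 58 → 89 → 145 → 42 → 20 → 4 → 16  (repeats 16)
342: 342 → 29 → 85 → 89 → 145 → 42 → 20 → 4 → 16 → 37 → 58 → 89  (repeats 89)
happy: 338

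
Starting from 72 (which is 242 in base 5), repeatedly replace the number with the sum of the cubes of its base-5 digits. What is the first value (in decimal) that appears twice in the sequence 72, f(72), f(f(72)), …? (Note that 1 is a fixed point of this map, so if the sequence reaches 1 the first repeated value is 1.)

72 = (2,4,2)_5 → 2³ + 4³ + 2³ = 80
80 = (3,1,0)_5 → 3³ + 1³ + 0³ = 28
28 = (1,0,3)_5 → 1³ + 0³ + 3³ = 28  — 28 already appeared earlier.

28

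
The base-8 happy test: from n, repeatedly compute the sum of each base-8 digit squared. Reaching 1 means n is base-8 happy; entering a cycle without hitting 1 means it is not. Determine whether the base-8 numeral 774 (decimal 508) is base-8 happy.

508 = (7,7,4)_8 → 7² + 7² + 4² = 114
114 = (1,6,2)_8 → 1² + 6² + 2² = 41
41 = (5,1)_8 → 5² + 1² = 26
26 = (3,2)_8 → 3² + 2² = 13
13 = (1,5)_8 → 1² + 5² = 26  — 26 already seen; the sequence cycles without reaching 1.

not base-8 happy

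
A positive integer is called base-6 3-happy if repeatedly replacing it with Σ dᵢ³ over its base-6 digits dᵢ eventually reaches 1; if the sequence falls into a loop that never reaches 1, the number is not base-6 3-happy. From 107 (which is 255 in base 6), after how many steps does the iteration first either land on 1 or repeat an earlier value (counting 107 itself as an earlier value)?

107 = (2,5,5)_6 → 2³ + 5³ + 5³ = 258
258 = (1,1,1,0)_6 → 1³ + 1³ + 1³ + 0³ = 3
3 = (3)_6 → 3³ = 27
27 = (4,3)_6 → 4³ + 3³ = 91
91 = (2,3,1)_6 → 2³ + 3³ + 1³ = 36
36 = (1,0,0)_6 → 1³ + 0³ + 0³ = 1  — reached 1.
That took 6 steps.

6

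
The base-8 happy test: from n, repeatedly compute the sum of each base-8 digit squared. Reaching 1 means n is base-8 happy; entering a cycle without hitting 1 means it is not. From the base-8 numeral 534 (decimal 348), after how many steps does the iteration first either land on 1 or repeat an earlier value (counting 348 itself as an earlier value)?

348 = (5,3,4)_8 → 5² + 3² + 4² = 25 + 9 + 16 = 50
50 = (6,2)_8 → 6² + 2² = 36 + 4 = 40
40 = (5,0)_8 → 5² + 0² = 25 + 0 = 25
25 = (3,1)_8 → 3² + 1² = 9 + 1 = 10
10 = (1,2)_8 → 1² + 2² = 1 + 4 = 5
5 = (5)_8 → 5² = 25  — 25 repeats.
That took 6 steps.

6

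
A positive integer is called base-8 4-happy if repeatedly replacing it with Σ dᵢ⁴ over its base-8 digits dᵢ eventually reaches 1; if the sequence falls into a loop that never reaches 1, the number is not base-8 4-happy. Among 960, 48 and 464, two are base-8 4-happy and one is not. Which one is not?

960

960: 960 → 2402 → 1153 → 33 → 257 → 257  — repeats 257 (not base-8 4-happy)
48: 48 → 1296 → 288 → 512 → 1  — reaches 1 (base-8 4-happy)
464: 464 → 2417 → 2178 → 288 → 512 → 1  — reaches 1 (base-8 4-happy)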